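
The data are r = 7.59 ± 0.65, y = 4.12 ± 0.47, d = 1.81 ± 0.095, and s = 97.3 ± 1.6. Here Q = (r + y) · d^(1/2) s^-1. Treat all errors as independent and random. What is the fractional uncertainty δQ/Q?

Let u = r + y = 11.7. δu = √(δr² + δy²) = √(0.423 + 0.221) = 0.802, so δu/u = 0.0685.
Q is then a monomial in u, d, s:
δQ/Q = √((δu/u)² + (½·δd/d)² + (-1·δs/s)²) = √(0.00469 + 0.000689 + 0.000270) = 0.0752

0.0752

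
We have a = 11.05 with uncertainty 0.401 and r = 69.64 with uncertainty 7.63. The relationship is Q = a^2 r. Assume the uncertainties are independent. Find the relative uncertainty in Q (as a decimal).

0.131

Each factor contributes (exponent × relative error)² to (δQ/Q)²:
  (2·δa/a)² = (2×0.0363)² = 0.00527;  (1·δr/r)² = (1×0.110)² = 0.0120
δQ/Q = √(0.0173) = 0.131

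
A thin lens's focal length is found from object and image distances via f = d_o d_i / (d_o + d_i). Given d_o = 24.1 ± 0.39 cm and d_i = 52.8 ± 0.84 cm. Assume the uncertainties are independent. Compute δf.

∂f/∂d_o = (d_i/(d_o+d_i))² = 0.471;  ∂f/∂d_i = (d_o/(d_o+d_i))² = 0.0982
δf = √((∂f/∂d_o · δd_o)² + (∂f/∂d_i · δd_i)²) = √(0.0338 + 0.00681) = 0.202 cm

0.202 cm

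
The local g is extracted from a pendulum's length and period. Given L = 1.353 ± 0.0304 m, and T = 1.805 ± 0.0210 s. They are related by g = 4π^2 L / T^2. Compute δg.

0.530 m/s^2

Relative error in a monomial: (δg/g)² = Σ (nᵢ · δxᵢ/xᵢ)².
  (1·δL/L)² = (1×0.0225)² = 0.000505;  (-2·δT/T)² = (-2×0.0116)² = 0.000541
δg/g = √(0.00105) = 0.0323
g = 16.39 m/s^2, so δg = 0.0323 × 16.39 = 0.530 m/s^2.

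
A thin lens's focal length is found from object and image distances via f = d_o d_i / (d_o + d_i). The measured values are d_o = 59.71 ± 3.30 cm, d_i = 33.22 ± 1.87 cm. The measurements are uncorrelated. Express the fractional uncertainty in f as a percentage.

4.12%

∂f/∂d_o = (d_i/(d_o+d_i))² = 0.128;  ∂f/∂d_i = (d_o/(d_o+d_i))² = 0.413
δf = √((∂f/∂d_o · δd_o)² + (∂f/∂d_i · δd_i)²) = √(0.178 + 0.596) = 0.880 cm
f = 21.34 cm, so δf/f = 0.880/21.34 = 0.0412.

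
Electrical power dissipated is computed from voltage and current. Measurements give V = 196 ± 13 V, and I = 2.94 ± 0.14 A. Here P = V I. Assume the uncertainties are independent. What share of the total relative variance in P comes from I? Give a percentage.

(δP/P)² = (1·δV/V)² + (1·δI/I)²
  V term: (1×0.0663)² = 0.00440
  I term: (1×0.0476)² = 0.00227
Total = 0.00667. Share from I = 0.00227/0.00667 = 0.340.

34.0%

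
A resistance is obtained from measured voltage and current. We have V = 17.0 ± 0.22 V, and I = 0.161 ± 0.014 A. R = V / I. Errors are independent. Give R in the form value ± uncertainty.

106 ± 9.28 Ω

Products/powers → add relative errors in quadrature, weighted by exponent:
  (1·δV/V)² = (1×0.0129)² = 0.000167;  (-1·δI/I)² = (-1×0.0870)² = 0.00756
δR/R = √(0.00773) = 0.0879
R = 106 Ω, so δR = 0.0879 × 106 = 9.28 Ω.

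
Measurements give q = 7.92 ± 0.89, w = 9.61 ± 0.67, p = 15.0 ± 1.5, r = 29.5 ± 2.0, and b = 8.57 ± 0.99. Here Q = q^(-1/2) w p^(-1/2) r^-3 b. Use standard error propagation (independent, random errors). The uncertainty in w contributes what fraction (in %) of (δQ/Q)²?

7.45%

(δQ/Q)² = (−½·δq/q)² + (1·δw/w)² + (−½·δp/p)² + (-3·δr/r)² + (1·δb/b)²
  q term: (-0.5×0.112)² = 0.00316
  w term: (1×0.0697)² = 0.00486
  p term: (-0.5×0.100)² = 0.00250
  r term: (-3×0.0678)² = 0.0414
  b term: (1×0.116)² = 0.0133
Total = 0.0652. Share from w = 0.00486/0.0652 = 0.0745.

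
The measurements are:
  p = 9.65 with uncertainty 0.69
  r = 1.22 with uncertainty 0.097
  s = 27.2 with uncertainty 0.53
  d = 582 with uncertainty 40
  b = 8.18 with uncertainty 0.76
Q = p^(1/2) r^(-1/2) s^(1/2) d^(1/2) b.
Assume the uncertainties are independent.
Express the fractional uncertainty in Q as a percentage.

Since Q is a product/quotient, work with relative uncertainties:
  (½·δp/p)² = (0.5×0.0715)² = 0.00128;  (−½·δr/r)² = (-0.5×0.0795)² = 0.00158;  (½·δs/s)² = (0.5×0.0195)² = 9.49e-05;  (½·δd/d)² = (0.5×0.0687)² = 0.00118;  (1·δb/b)² = (1×0.0929)² = 0.00863
δQ/Q = √(0.0128) = 0.113

11.3%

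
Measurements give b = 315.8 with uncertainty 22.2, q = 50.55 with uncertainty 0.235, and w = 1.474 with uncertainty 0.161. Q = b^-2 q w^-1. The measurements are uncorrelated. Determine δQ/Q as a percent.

17.8%

Each factor contributes (exponent × relative error)² to (δQ/Q)²:
  (-2·δb/b)² = (-2×0.0703)² = 0.0198;  (1·δq/q)² = (1×0.00465)² = 2.16e-05;  (-1·δw/w)² = (-1×0.109)² = 0.0119
δQ/Q = √(0.0317) = 0.178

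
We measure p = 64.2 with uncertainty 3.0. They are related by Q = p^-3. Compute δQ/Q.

Products/powers → add relative errors in quadrature, weighted by exponent:
  (-3·δp/p)² = (-3×0.0467)² = 0.0197
δQ/Q = √(0.0197) = 0.140

0.140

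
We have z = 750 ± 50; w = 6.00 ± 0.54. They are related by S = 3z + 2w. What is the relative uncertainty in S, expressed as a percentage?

6.63%

Each term contributes (cᵢ δxᵢ)² to (δS)²:
  (3·δz)² = 22500;  (2·δw)² = 1.17
δS = √(22500) = 150
S = 2260, so δS/S = 150/2260 = 0.0663.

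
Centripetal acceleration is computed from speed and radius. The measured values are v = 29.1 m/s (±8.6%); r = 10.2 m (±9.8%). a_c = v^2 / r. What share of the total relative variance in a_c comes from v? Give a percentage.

75.5%

(δa_c/a_c)² = (2·δv/v)² + (-1·δr/r)²
  v term: (2×0.0860)² = 0.0296
  r term: (-1×0.0980)² = 0.00960
Total = 0.0392. Share from v = 0.0296/0.0392 = 0.755.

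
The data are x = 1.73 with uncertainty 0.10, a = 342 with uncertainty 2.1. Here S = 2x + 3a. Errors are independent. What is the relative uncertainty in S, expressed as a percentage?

S is a linear combination, so absolute uncertainties add in quadrature:
  (2·δx)² = 0.0400;  (3·δa)² = 39.7
δS = √(39.7) = 6.30
S = 1030, so δS/S = 6.30/1030 = 0.00612.

0.612%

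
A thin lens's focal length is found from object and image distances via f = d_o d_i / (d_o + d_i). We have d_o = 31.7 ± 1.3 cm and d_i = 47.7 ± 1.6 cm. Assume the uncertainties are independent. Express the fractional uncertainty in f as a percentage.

∂f/∂d_o = (d_i/(d_o+d_i))² = 0.361;  ∂f/∂d_i = (d_o/(d_o+d_i))² = 0.159
δf = √((∂f/∂d_o · δd_o)² + (∂f/∂d_i · δd_i)²) = √(0.220 + 0.0650) = 0.534 cm
f = 19.0 cm, so δf/f = 0.534/19.0 = 0.0280.

2.80%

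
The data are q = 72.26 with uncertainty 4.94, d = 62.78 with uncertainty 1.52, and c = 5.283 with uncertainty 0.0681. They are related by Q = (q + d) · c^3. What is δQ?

1080

Let u = q + d = 135.0. δu = √(δq² + δd²) = √(24.4 + 2.31) = 5.17, so δu/u = 0.0383.
Q is then a monomial in u, c:
δQ/Q = √((δu/u)² + (3·δc/c)²) = √(0.00146 + 0.00150) = 0.0544
Q = 19910, so δQ = 0.0544 × 19910 = 1080.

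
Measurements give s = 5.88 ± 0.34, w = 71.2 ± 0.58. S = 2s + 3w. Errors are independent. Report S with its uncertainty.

225 ± 1.87

Absolute uncertainties add in quadrature for a linear combination:
  (2·δs)² = 0.462;  (3·δw)² = 3.03
δS = √(3.49) = 1.87
S = 225.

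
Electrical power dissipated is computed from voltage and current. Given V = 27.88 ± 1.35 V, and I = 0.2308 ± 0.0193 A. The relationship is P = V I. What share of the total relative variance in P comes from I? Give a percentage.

74.9%

(δP/P)² = (1·δV/V)² + (1·δI/I)²
  V term: (1×0.0484)² = 0.00234
  I term: (1×0.0836)² = 0.00699
Total = 0.00934. Share from I = 0.00699/0.00934 = 0.749.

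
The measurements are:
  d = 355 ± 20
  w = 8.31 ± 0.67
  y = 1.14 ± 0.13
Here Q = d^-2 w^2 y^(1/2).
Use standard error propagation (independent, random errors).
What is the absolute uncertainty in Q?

0.000120

Each factor contributes (exponent × relative error)² to (δQ/Q)²:
  (-2·δd/d)² = (-2×0.0563)² = 0.0127;  (2·δw/w)² = (2×0.0806)² = 0.0260;  (½·δy/y)² = (0.5×0.114)² = 0.00325
δQ/Q = √(0.0419) = 0.205
Q = 0.000585, so δQ = 0.205 × 0.000585 = 0.000120.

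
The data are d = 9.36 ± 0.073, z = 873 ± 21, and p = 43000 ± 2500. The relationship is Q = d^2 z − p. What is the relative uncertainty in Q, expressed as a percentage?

9.93%

Let w = d^2·z = 76500. δw/w = √((2·δd/d)² + (1·δz/z)²) = √(0.000243 + 0.000579) = 0.0287, so δw = 2190.
Q = w − p: δQ = √(δw² + δp²) = √(4.81e+06 + 6.25e+06) = 3330
Q = 33500, so δQ/Q = 3330/33500 = 0.0993.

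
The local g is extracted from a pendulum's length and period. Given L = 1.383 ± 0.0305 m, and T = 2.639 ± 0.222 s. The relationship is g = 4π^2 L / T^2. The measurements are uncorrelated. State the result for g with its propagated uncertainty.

Since g is a product/quotient, work with relative uncertainties:
  (1·δL/L)² = (1×0.0221)² = 0.000486;  (-2·δT/T)² = (-2×0.0841)² = 0.0283
δg/g = √(0.0288) = 0.170
g = 7.840 m/s^2, so δg = 0.170 × 7.840 = 1.33 m/s^2.

7.840 ± 1.33 m/s^2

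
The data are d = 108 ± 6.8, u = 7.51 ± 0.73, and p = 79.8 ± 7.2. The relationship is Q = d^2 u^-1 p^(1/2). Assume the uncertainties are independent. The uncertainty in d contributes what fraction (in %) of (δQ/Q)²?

(δQ/Q)² = (2·δd/d)² + (-1·δu/u)² + (½·δp/p)²
  d term: (2×0.0630)² = 0.0159
  u term: (-1×0.0972)² = 0.00945
  p term: (0.5×0.0902)² = 0.00204
Total = 0.0273. Share from d = 0.0159/0.0273 = 0.580.

58.0%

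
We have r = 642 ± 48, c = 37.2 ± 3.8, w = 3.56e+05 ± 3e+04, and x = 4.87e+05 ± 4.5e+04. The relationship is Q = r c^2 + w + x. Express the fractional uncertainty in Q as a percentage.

11.6%

Let p = r·c^2 = 8.88e+05. δp/p = √((1·δr/r)² + (2·δc/c)²) = √(0.00559 + 0.0417) = 0.218, so δp = 1.93e+05.
Q = p + w + x: δQ = √(δp² + δw² + δx²) = √(3.74e+10 + 9e+08 + 2.02e+09) = 2.01e+05
Q = 1.73e+06, so δQ/Q = 2.01e+05/1.73e+06 = 0.116.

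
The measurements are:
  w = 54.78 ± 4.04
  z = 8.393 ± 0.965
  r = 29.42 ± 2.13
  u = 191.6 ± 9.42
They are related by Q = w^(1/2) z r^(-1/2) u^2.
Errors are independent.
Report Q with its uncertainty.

Relative error in a monomial: (δQ/Q)² = Σ (nᵢ · δxᵢ/xᵢ)².
  (½·δw/w)² = (0.5×0.0737)² = 0.00136;  (1·δz/z)² = (1×0.115)² = 0.0132;  (−½·δr/r)² = (-0.5×0.0724)² = 0.00131;  (2·δu/u)² = (2×0.0492)² = 0.00967
δQ/Q = √(0.0256) = 0.160
Q = 420400, so δQ = 0.160 × 420400 = 67200.

420400 ± 67200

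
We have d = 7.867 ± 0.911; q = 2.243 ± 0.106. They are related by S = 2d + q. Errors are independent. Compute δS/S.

Each term contributes (cᵢ δxᵢ)² to (δS)²:
  (2·δd)² = 3.32;  (δq)² = 0.0112
δS = √(3.33) = 1.83
S = 17.98, so δS/S = 1.83/17.98 = 0.102.

0.102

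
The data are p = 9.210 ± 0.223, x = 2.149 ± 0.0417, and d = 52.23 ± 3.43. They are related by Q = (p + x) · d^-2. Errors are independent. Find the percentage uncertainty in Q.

Let u = p + x = 11.36. δu = √(δp² + δx²) = √(0.0497 + 0.00174) = 0.227, so δu/u = 0.0200.
Q is then a monomial in u, d:
δQ/Q = √((δu/u)² + (-2·δd/d)²) = √(0.000399 + 0.0173) = 0.133

13.3%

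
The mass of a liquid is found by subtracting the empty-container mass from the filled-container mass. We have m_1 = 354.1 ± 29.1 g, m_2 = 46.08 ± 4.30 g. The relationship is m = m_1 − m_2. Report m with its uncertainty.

For a sum/difference, combine absolute errors in quadrature:
  (δm_1)² = 847;  (δm_2)² = 18.5
δm = √(865) = 29.4 g
m = 308.0 g.

308.0 ± 29.4 g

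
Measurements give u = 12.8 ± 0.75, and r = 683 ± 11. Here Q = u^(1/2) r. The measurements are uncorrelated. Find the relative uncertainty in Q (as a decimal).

For a monomial Q ∝ u^(1/2), r, fractional errors add in quadrature:
  (½·δu/u)² = (0.5×0.0586)² = 0.000858;  (1·δr/r)² = (1×0.0161)² = 0.000259
δQ/Q = √(0.00112) = 0.0334

0.0334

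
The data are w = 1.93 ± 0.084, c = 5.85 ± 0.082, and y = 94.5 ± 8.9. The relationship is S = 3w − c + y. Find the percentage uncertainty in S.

9.43%

Absolute uncertainties add in quadrature for a linear combination:
  (3·δw)² = 0.0635;  (δc)² = 0.00672;  (δy)² = 79.2
δS = √(79.3) = 8.90
S = 94.4, so δS/S = 8.90/94.4 = 0.0943.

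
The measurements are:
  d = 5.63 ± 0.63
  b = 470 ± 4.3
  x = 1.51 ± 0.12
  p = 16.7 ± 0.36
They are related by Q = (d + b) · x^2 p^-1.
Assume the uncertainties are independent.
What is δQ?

10.4

Let u = d + b = 476. δu = √(δd² + δb²) = √(0.397 + 18.5) = 4.35, so δu/u = 0.00914.
Q is then a monomial in u, x, p:
δQ/Q = √((δu/u)² + (2·δx/x)² + (-1·δp/p)²) = √(8.35e-05 + 0.0253 + 0.000465) = 0.161
Q = 64.9, so δQ = 0.161 × 64.9 = 10.4.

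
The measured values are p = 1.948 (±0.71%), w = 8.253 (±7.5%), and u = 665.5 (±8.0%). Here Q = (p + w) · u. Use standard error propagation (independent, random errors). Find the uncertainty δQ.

682

Let h = p + w = 10.20. δh = √(δp² + δw²) = √(0.000191 + 0.383) = 0.619, so δh/h = 0.0607.
Q is then a monomial in h, u:
δQ/Q = √((δh/h)² + (1·δu/u)²) = √(0.00368 + 0.00640) = 0.100
Q = 6789, so δQ = 0.100 × 6789 = 682.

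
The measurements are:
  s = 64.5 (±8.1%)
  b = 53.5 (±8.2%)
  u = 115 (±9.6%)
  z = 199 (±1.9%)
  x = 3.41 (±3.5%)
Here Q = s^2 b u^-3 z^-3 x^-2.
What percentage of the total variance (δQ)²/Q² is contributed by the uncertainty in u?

66.9%

(δQ/Q)² = (2·δs/s)² + (1·δb/b)² + (-3·δu/u)² + (-3·δz/z)² + (-2·δx/x)²
  s term: (2×0.0810)² = 0.0262
  b term: (1×0.0820)² = 0.00672
  u term: (-3×0.0960)² = 0.0829
  z term: (-3×0.0190)² = 0.00325
  x term: (-2×0.0350)² = 0.00490
Total = 0.124. Share from u = 0.0829/0.124 = 0.669.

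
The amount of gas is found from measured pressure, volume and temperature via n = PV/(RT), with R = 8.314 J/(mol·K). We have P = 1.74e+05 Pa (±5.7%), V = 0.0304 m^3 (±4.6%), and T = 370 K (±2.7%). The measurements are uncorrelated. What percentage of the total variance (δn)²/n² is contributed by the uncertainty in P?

(δn/n)² = (1·δP/P)² + (1·δV/V)² + (-1·δT/T)²
  P term: (1×0.0570)² = 0.00325
  V term: (1×0.0460)² = 0.00212
  T term: (-1×0.0270)² = 0.000729
Total = 0.00609. Share from P = 0.00325/0.00609 = 0.533.

53.3%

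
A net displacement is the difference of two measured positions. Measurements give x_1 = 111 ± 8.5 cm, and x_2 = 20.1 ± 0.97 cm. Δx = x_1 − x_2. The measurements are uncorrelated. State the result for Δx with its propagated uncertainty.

90.9 ± 8.56 cm

Sums and differences: (δΔx)² = Σ (cᵢ δxᵢ)².
  (δx_1)² = 72.2;  (δx_2)² = 0.941
δΔx = √(73.2) = 8.56 cm
Δx = 90.9 cm.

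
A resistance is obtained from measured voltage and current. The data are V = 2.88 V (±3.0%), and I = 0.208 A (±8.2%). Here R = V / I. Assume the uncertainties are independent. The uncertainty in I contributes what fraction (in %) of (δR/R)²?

88.2%

(δR/R)² = (1·δV/V)² + (-1·δI/I)²
  V term: (1×0.0300)² = 0.000900
  I term: (-1×0.0820)² = 0.00672
Total = 0.00762. Share from I = 0.00672/0.00762 = 0.882.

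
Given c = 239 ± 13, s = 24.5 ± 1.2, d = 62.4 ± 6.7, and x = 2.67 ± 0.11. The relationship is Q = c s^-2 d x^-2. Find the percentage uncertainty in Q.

For a monomial Q ∝ c, s^-2, d, x^-2, fractional errors add in quadrature:
  (1·δc/c)² = (1×0.0544)² = 0.00296;  (-2·δs/s)² = (-2×0.0490)² = 0.00960;  (1·δd/d)² = (1×0.107)² = 0.0115;  (-2·δx/x)² = (-2×0.0412)² = 0.00679
δQ/Q = √(0.0309) = 0.176

17.6%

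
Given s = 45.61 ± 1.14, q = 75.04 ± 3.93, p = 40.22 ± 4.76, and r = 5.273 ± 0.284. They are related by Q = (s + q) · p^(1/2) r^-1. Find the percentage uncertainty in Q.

Let u = s + q = 120.7. δu = √(δs² + δq²) = √(1.30 + 15.4) = 4.09, so δu/u = 0.0339.
Q is then a monomial in u, p, r:
δQ/Q = √((δu/u)² + (½·δp/p)² + (-1·δr/r)²) = √(0.00115 + 0.00350 + 0.00290) = 0.0869

8.69%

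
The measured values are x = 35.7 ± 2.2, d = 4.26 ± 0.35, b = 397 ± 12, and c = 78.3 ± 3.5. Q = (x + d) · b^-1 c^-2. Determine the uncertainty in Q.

1.8e-06

Let u = x + d = 40.0. δu = √(δx² + δd²) = √(4.84 + 0.122) = 2.23, so δu/u = 0.0557.
Q is then a monomial in u, b, c:
δQ/Q = √((δu/u)² + (-1·δb/b)² + (-2·δc/c)²) = √(0.00311 + 0.000914 + 0.00799) = 0.110
Q = 1.64e-05, so δQ = 0.110 × 1.64e-05 = 1.8e-06.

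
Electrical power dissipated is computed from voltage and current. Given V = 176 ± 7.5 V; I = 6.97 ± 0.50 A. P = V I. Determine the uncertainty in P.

102 W

Each factor contributes (exponent × relative error)² to (δP/P)²:
  (1·δV/V)² = (1×0.0426)² = 0.00182;  (1·δI/I)² = (1×0.0717)² = 0.00515
δP/P = √(0.00696) = 0.0834
P = 1230 W, so δP = 0.0834 × 1230 = 102 W.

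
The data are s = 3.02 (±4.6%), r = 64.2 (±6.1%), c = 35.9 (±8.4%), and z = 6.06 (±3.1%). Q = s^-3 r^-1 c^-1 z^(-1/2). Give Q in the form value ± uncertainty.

Q is a product of powers, so relative uncertainties combine in quadrature:
  (-3·δs/s)² = (-3×0.0460)² = 0.0190;  (-1·δr/r)² = (-1×0.0610)² = 0.00372;  (-1·δc/c)² = (-1×0.0840)² = 0.00706;  (−½·δz/z)² = (-0.5×0.0310)² = 0.000240
δQ/Q = √(0.0301) = 0.173
Q = 6.4e-06, so δQ = 0.173 × 6.4e-06 = 1.11e-06.

(6.40 ± 1.11) × 10^-6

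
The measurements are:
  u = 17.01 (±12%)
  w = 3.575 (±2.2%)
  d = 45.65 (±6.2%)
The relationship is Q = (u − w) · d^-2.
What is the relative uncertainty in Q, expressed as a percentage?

19.6%

Let h = u − w = 13.44. δh = √(δu² + δw²) = √(4.17 + 0.00619) = 2.04, so δh/h = 0.152.
Q is then a monomial in h, d:
δQ/Q = √((δh/h)² + (-2·δd/d)²) = √(0.0231 + 0.0154) = 0.196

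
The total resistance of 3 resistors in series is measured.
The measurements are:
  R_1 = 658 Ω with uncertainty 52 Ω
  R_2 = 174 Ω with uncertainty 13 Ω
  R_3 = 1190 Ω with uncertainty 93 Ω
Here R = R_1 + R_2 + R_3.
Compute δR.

For a sum/difference, combine absolute errors in quadrature:
  (δR_1)² = 2700;  (δR_2)² = 169;  (δR_3)² = 8650
δR = √(11500) = 107 Ω

107 Ω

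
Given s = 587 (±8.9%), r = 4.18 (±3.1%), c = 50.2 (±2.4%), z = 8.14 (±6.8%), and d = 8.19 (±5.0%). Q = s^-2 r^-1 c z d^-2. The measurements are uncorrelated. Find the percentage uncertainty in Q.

Relative error in a monomial: (δQ/Q)² = Σ (nᵢ · δxᵢ/xᵢ)².
  (-2·δs/s)² = (-2×0.0890)² = 0.0317;  (-1·δr/r)² = (-1×0.0310)² = 0.000961;  (1·δc/c)² = (1×0.0240)² = 0.000576;  (1·δz/z)² = (1×0.0680)² = 0.00462;  (-2·δd/d)² = (-2×0.0500)² = 0.0100
δQ/Q = √(0.0478) = 0.219

21.9%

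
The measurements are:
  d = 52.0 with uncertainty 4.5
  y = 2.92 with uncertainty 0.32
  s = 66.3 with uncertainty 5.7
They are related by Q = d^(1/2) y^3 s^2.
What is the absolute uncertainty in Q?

2.95e+05

Since Q is a product/quotient, work with relative uncertainties:
  (½·δd/d)² = (0.5×0.0865)² = 0.00187;  (3·δy/y)² = (3×0.110)² = 0.108;  (2·δs/s)² = (2×0.0860)² = 0.0296
δQ/Q = √(0.140) = 0.374
Q = 7.89e+05, so δQ = 0.374 × 7.89e+05 = 2.95e+05.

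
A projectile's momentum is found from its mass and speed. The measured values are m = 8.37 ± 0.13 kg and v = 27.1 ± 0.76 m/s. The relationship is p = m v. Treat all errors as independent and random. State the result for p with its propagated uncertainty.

p is a product of powers, so relative uncertainties combine in quadrature:
  (1·δm/m)² = (1×0.0155)² = 0.000241;  (1·δv/v)² = (1×0.0280)² = 0.000786
δp/p = √(0.00103) = 0.0321
p = 227 kg·m/s, so δp = 0.0321 × 227 = 7.27 kg·m/s.

227 ± 7.27 kg·m/s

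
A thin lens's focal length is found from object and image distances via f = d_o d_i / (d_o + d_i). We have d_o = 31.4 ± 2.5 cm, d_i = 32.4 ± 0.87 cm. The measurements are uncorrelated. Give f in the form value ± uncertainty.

15.9 ± 0.678 cm

∂f/∂d_o = (d_i/(d_o+d_i))² = 0.258;  ∂f/∂d_i = (d_o/(d_o+d_i))² = 0.242
δf = √((∂f/∂d_o · δd_o)² + (∂f/∂d_i · δd_i)²) = √(0.416 + 0.0444) = 0.678 cm
f = 15.9 cm.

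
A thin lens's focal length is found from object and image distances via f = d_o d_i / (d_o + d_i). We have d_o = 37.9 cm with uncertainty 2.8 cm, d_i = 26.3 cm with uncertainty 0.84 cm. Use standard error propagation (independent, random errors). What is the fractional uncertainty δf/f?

0.0357

∂f/∂d_o = (d_i/(d_o+d_i))² = 0.168;  ∂f/∂d_i = (d_o/(d_o+d_i))² = 0.349
δf = √((∂f/∂d_o · δd_o)² + (∂f/∂d_i · δd_i)²) = √(0.221 + 0.0857) = 0.554 cm
f = 15.5 cm, so δf/f = 0.554/15.5 = 0.0357.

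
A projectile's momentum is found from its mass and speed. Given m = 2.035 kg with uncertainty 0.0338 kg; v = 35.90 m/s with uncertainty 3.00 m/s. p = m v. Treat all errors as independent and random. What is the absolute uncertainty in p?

Relative error in a monomial: (δp/p)² = Σ (nᵢ · δxᵢ/xᵢ)².
  (1·δm/m)² = (1×0.0166)² = 0.000276;  (1·δv/v)² = (1×0.0836)² = 0.00698
δp/p = √(0.00726) = 0.0852
p = 73.06 kg·m/s, so δp = 0.0852 × 73.06 = 6.22 kg·m/s.

6.22 kg·m/s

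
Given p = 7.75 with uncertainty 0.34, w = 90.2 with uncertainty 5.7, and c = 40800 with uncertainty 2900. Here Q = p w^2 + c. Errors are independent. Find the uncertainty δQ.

8920

Let h = p·w^2 = 63100. δh/h = √((1·δp/p)² + (2·δw/w)²) = √(0.00192 + 0.0160) = 0.134, so δh = 8440.
Q = h + c: δQ = √(δh² + δc²) = √(7.12e+07 + 8.41e+06) = 8920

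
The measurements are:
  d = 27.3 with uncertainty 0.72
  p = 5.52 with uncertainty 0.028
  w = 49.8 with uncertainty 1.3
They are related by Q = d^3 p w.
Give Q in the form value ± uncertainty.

Each factor contributes (exponent × relative error)² to (δQ/Q)²:
  (3·δd/d)² = (3×0.0264)² = 0.00626;  (1·δp/p)² = (1×0.00507)² = 2.57e-05;  (1·δw/w)² = (1×0.0261)² = 0.000681
δQ/Q = √(0.00697) = 0.0835
Q = 5.59e+06, so δQ = 0.0835 × 5.59e+06 = 4.67e+05.

(5.59 ± 0.467) × 10^6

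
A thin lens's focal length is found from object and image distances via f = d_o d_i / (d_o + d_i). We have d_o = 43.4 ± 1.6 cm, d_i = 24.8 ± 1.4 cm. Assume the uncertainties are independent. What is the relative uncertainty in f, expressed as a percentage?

∂f/∂d_o = (d_i/(d_o+d_i))² = 0.132;  ∂f/∂d_i = (d_o/(d_o+d_i))² = 0.405
δf = √((∂f/∂d_o · δd_o)² + (∂f/∂d_i · δd_i)²) = √(0.0448 + 0.321) = 0.605 cm
f = 15.8 cm, so δf/f = 0.605/15.8 = 0.0383.

3.83%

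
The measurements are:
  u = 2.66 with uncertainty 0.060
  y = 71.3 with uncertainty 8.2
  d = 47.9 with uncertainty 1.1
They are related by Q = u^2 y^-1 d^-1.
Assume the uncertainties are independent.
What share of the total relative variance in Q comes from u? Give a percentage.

12.9%

(δQ/Q)² = (2·δu/u)² + (-1·δy/y)² + (-1·δd/d)²
  u term: (2×0.0226)² = 0.00204
  y term: (-1×0.115)² = 0.0132
  d term: (-1×0.0230)² = 0.000527
Total = 0.0158. Share from u = 0.00204/0.0158 = 0.129.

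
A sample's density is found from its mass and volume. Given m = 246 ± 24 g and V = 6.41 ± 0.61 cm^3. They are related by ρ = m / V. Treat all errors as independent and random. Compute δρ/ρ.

0.136

Relative error in a monomial: (δρ/ρ)² = Σ (nᵢ · δxᵢ/xᵢ)².
  (1·δm/m)² = (1×0.0976)² = 0.00952;  (-1·δV/V)² = (-1×0.0952)² = 0.00906
δρ/ρ = √(0.0186) = 0.136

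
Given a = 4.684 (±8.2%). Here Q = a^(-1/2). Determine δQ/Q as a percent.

4.10%

Q ∝ a^(-1/2), so δQ/Q = |−½| · δa/a = 0.5 × 0.0820 = 0.0410.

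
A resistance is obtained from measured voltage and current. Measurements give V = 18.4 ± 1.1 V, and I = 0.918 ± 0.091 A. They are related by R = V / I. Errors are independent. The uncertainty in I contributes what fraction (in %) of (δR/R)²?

(δR/R)² = (1·δV/V)² + (-1·δI/I)²
  V term: (1×0.0598)² = 0.00357
  I term: (-1×0.0991)² = 0.00983
Total = 0.0134. Share from I = 0.00983/0.0134 = 0.733.

73.3%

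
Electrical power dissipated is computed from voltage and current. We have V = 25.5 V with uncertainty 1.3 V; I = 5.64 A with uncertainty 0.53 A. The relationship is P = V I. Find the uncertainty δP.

P is a product of powers, so relative uncertainties combine in quadrature:
  (1·δV/V)² = (1×0.0510)² = 0.00260;  (1·δI/I)² = (1×0.0940)² = 0.00883
δP/P = √(0.0114) = 0.107
P = 144 W, so δP = 0.107 × 144 = 15.4 W.

15.4 W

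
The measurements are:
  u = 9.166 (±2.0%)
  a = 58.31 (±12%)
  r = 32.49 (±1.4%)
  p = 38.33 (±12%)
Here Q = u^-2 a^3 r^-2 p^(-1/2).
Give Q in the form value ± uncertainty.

Products/powers → add relative errors in quadrature, weighted by exponent:
  (-2·δu/u)² = (-2×0.0200)² = 0.00160;  (3·δa/a)² = (3×0.120)² = 0.130;  (-2·δr/r)² = (-2×0.0140)² = 0.000784;  (−½·δp/p)² = (-0.5×0.120)² = 0.00360
δQ/Q = √(0.136) = 0.368
Q = 0.3611, so δQ = 0.368 × 0.3611 = 0.133.

0.3611 ± 0.133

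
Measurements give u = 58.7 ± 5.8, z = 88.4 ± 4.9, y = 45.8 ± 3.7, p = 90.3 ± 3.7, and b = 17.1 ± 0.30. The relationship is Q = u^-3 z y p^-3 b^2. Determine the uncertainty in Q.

Each factor contributes (exponent × relative error)² to (δQ/Q)²:
  (-3·δu/u)² = (-3×0.0988)² = 0.0879;  (1·δz/z)² = (1×0.0554)² = 0.00307;  (1·δy/y)² = (1×0.0808)² = 0.00653;  (-3·δp/p)² = (-3×0.0410)² = 0.0151;  (2·δb/b)² = (2×0.0175)² = 0.00123
δQ/Q = √(0.114) = 0.337
Q = 7.95e-06, so δQ = 0.337 × 7.95e-06 = 2.68e-06.

2.68e-06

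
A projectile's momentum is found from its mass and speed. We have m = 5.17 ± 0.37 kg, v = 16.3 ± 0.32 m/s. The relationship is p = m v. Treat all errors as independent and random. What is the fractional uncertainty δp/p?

0.0742

p is a product of powers, so relative uncertainties combine in quadrature:
  (1·δm/m)² = (1×0.0716)² = 0.00512;  (1·δv/v)² = (1×0.0196)² = 0.000385
δp/p = √(0.00551) = 0.0742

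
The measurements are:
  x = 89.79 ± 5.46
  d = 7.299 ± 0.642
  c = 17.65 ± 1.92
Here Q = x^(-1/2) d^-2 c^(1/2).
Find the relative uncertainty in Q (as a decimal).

0.187

For a monomial Q ∝ x^(-1/2), d^-2, c^(1/2), fractional errors add in quadrature:
  (−½·δx/x)² = (-0.5×0.0608)² = 0.000924;  (-2·δd/d)² = (-2×0.0880)² = 0.0309;  (½·δc/c)² = (0.5×0.109)² = 0.00296
δQ/Q = √(0.0348) = 0.187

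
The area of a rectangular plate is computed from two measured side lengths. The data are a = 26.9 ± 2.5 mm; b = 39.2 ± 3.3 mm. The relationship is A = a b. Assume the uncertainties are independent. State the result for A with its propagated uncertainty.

Since A is a product/quotient, work with relative uncertainties:
  (1·δa/a)² = (1×0.0929)² = 0.00864;  (1·δb/b)² = (1×0.0842)² = 0.00709
δA/A = √(0.0157) = 0.125
A = 1050 mm^2, so δA = 0.125 × 1050 = 132 mm^2.

1050 ± 132 mm^2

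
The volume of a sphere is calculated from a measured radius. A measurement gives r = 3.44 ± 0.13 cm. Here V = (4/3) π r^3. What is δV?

V ∝ r^3, so δV/V = |3| · δr/r = 3 × 0.0378 = 0.113.
V = 171 cm^3, so δV = 0.113 × 171 = 19.3 cm^3.

19.3 cm^3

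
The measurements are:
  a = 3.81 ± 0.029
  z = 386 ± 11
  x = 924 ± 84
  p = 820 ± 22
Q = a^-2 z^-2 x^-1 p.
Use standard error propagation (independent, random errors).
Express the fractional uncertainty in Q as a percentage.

Relative error in a monomial: (δQ/Q)² = Σ (nᵢ · δxᵢ/xᵢ)².
  (-2·δa/a)² = (-2×0.00761)² = 0.000232;  (-2·δz/z)² = (-2×0.0285)² = 0.00325;  (-1·δx/x)² = (-1×0.0909)² = 0.00826;  (1·δp/p)² = (1×0.0268)² = 0.000720
δQ/Q = √(0.0125) = 0.112

11.2%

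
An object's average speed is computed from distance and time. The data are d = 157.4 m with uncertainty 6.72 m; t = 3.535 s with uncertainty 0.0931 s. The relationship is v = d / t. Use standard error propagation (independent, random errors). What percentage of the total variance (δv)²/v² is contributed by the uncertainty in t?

27.6%

(δv/v)² = (1·δd/d)² + (-1·δt/t)²
  d term: (1×0.0427)² = 0.00182
  t term: (-1×0.0263)² = 0.000694
Total = 0.00252. Share from t = 0.000694/0.00252 = 0.276.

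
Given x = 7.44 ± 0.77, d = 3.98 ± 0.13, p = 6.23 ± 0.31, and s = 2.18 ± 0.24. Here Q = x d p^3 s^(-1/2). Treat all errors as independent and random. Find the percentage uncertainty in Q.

19.3%

Q is a product of powers, so relative uncertainties combine in quadrature:
  (1·δx/x)² = (1×0.103)² = 0.0107;  (1·δd/d)² = (1×0.0327)² = 0.00107;  (3·δp/p)² = (3×0.0498)² = 0.0223;  (−½·δs/s)² = (-0.5×0.110)² = 0.00303
δQ/Q = √(0.0371) = 0.193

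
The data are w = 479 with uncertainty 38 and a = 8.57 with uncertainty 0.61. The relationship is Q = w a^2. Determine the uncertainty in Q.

5730

Relative error in a monomial: (δQ/Q)² = Σ (nᵢ · δxᵢ/xᵢ)².
  (1·δw/w)² = (1×0.0793)² = 0.00629;  (2·δa/a)² = (2×0.0712)² = 0.0203
δQ/Q = √(0.0266) = 0.163
Q = 35200, so δQ = 0.163 × 35200 = 5730.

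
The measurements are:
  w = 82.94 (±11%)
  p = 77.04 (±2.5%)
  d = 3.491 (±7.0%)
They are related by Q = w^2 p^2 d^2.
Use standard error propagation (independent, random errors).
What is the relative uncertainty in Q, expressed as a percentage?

26.6%

Products/powers → add relative errors in quadrature, weighted by exponent:
  (2·δw/w)² = (2×0.110)² = 0.0484;  (2·δp/p)² = (2×0.0250)² = 0.00250;  (2·δd/d)² = (2×0.0700)² = 0.0196
δQ/Q = √(0.0705) = 0.266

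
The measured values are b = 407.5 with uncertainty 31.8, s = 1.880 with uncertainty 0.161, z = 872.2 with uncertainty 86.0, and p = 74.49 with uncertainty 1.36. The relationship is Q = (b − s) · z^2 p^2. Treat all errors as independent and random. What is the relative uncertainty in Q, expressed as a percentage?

21.5%

Let u = b − s = 405.6. δu = √(δb² + δs²) = √(1010 + 0.0259) = 31.8, so δu/u = 0.0784.
Q is then a monomial in u, z, p:
δQ/Q = √((δu/u)² + (2·δz/z)² + (2·δp/p)²) = √(0.00615 + 0.0389 + 0.00133) = 0.215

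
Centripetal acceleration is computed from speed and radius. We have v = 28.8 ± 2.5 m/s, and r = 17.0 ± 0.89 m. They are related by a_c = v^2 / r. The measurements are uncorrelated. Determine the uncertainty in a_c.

8.85 m/s^2

For a monomial a_c ∝ v^2, r^-1, fractional errors add in quadrature:
  (2·δv/v)² = (2×0.0868)² = 0.0301;  (-1·δr/r)² = (-1×0.0524)² = 0.00274
δa_c/a_c = √(0.0329) = 0.181
a_c = 48.8 m/s^2, so δa_c = 0.181 × 48.8 = 8.85 m/s^2.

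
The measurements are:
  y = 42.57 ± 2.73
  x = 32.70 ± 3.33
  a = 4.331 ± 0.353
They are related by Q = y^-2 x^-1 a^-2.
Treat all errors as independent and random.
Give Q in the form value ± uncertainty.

Products/powers → add relative errors in quadrature, weighted by exponent:
  (-2·δy/y)² = (-2×0.0641)² = 0.0165;  (-1·δx/x)² = (-1×0.102)² = 0.0104;  (-2·δa/a)² = (-2×0.0815)² = 0.0266
δQ/Q = √(0.0534) = 0.231
Q = 8.996e-07, so δQ = 0.231 × 8.996e-07 = 2.08e-07.

(8.996 ± 2.08) × 10^-7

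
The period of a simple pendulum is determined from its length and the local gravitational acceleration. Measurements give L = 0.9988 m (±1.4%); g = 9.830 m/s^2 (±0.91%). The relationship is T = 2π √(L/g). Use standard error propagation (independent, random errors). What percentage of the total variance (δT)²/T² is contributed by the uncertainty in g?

29.7%

(δT/T)² = (½·δL/L)² + (−½·δg/g)²
  L term: (0.5×0.0140)² = 4.9e-05
  g term: (-0.5×0.00910)² = 2.07e-05
Total = 6.97e-05. Share from g = 2.07e-05/6.97e-05 = 0.297.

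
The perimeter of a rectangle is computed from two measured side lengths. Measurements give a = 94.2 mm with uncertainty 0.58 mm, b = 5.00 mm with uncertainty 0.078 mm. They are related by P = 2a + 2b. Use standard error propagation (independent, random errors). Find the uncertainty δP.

1.17 mm

P is a linear combination, so absolute uncertainties add in quadrature:
  (2·δa)² = 1.35;  (2·δb)² = 0.0243
δP = √(1.37) = 1.17 mm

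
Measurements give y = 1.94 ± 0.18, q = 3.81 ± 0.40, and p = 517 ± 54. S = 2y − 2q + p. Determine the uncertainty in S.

S is a linear combination, so absolute uncertainties add in quadrature:
  (2·δy)² = 0.130;  (2·δq)² = 0.640;  (δp)² = 2920
δS = √(2920) = 54.0

54.0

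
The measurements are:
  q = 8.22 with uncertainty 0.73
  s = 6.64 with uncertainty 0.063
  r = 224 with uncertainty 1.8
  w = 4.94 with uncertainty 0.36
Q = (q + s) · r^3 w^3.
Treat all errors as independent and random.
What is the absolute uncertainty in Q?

4.54e+09

Let u = q + s = 14.9. δu = √(δq² + δs²) = √(0.533 + 0.00397) = 0.733, so δu/u = 0.0493.
Q is then a monomial in u, r, w:
δQ/Q = √((δu/u)² + (3·δr/r)² + (3·δw/w)²) = √(0.00243 + 0.000581 + 0.0478) = 0.225
Q = 2.01e+10, so δQ = 0.225 × 2.01e+10 = 4.54e+09.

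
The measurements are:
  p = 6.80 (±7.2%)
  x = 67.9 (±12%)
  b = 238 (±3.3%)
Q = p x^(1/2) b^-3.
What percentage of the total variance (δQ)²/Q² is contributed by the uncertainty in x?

19.4%

(δQ/Q)² = (1·δp/p)² + (½·δx/x)² + (-3·δb/b)²
  p term: (1×0.0720)² = 0.00518
  x term: (0.5×0.120)² = 0.00360
  b term: (-3×0.0330)² = 0.00980
Total = 0.0186. Share from x = 0.00360/0.0186 = 0.194.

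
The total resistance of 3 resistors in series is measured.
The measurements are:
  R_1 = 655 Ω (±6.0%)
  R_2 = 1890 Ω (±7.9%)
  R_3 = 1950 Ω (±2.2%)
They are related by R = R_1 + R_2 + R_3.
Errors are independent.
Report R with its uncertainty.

For a sum/difference, combine absolute errors in quadrature:
  (δR_1)² = 1540;  (δR_2)² = 22300;  (δR_3)² = 1840
δR = √(25700) = 160 Ω
R = 4500 Ω.

4500 ± 160 Ω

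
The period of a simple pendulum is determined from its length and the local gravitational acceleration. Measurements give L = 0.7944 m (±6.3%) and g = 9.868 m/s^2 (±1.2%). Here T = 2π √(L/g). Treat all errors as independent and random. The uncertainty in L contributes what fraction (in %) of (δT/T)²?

96.5%

(δT/T)² = (½·δL/L)² + (−½·δg/g)²
  L term: (0.5×0.0630)² = 0.000992
  g term: (-0.5×0.0120)² = 3.6e-05
Total = 0.00103. Share from L = 0.000992/0.00103 = 0.965.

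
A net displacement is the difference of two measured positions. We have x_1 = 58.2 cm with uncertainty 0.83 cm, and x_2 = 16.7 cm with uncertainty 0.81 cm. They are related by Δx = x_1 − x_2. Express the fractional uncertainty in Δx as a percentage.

2.79%

Absolute uncertainties add in quadrature for a linear combination:
  (δx_1)² = 0.689;  (δx_2)² = 0.656
δΔx = √(1.35) = 1.16 cm
Δx = 41.5 cm, so δΔx/Δx = 1.16/41.5 = 0.0279.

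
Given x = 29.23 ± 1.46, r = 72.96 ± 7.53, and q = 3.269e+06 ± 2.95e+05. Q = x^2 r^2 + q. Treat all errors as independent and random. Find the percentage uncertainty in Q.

13.9%

Let p = x^2·r^2 = 4.548e+06. δp/p = √((2·δx/x)² + (2·δr/r)²) = √(0.00998 + 0.0426) = 0.229, so δp = 1.04e+06.
Q = p + q: δQ = √(δp² + δq²) = √(1.09e+12 + 8.7e+10) = 1.08e+06
Q = 7.817e+06, so δQ/Q = 1.08e+06/7.817e+06 = 0.139.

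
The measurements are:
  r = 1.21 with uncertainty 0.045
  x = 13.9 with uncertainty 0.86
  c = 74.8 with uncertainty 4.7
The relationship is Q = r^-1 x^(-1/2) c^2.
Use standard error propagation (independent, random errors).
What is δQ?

Q is a product of powers, so relative uncertainties combine in quadrature:
  (-1·δr/r)² = (-1×0.0372)² = 0.00138;  (−½·δx/x)² = (-0.5×0.0619)² = 0.000957;  (2·δc/c)² = (2×0.0628)² = 0.0158
δQ/Q = √(0.0181) = 0.135
Q = 1240, so δQ = 0.135 × 1240 = 167.

167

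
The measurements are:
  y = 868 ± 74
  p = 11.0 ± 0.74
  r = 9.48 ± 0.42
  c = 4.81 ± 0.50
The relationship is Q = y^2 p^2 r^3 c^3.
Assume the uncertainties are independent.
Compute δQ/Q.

Products/powers → add relative errors in quadrature, weighted by exponent:
  (2·δy/y)² = (2×0.0853)² = 0.0291;  (2·δp/p)² = (2×0.0673)² = 0.0181;  (3·δr/r)² = (3×0.0443)² = 0.0177;  (3·δc/c)² = (3×0.104)² = 0.0973
δQ/Q = √(0.162) = 0.403

0.403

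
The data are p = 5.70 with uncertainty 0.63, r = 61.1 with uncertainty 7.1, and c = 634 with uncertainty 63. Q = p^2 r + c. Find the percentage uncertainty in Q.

19.1%

Let w = p^2·r = 1990. δw/w = √((2·δp/p)² + (1·δr/r)²) = √(0.0489 + 0.0135) = 0.250, so δw = 496.
Q = w + c: δQ = √(δw² + δc²) = √(2.46e+05 + 3970) = 500
Q = 2620, so δQ/Q = 500/2620 = 0.191.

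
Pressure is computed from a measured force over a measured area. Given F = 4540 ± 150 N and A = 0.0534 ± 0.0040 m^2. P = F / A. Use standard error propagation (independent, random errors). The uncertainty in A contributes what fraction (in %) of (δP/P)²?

83.7%

(δP/P)² = (1·δF/F)² + (-1·δA/A)²
  F term: (1×0.0330)² = 0.00109
  A term: (-1×0.0749)² = 0.00561
Total = 0.00670. Share from A = 0.00561/0.00670 = 0.837.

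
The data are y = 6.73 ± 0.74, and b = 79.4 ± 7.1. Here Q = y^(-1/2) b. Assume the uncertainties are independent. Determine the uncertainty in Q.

Products/powers → add relative errors in quadrature, weighted by exponent:
  (−½·δy/y)² = (-0.5×0.110)² = 0.00302;  (1·δb/b)² = (1×0.0894)² = 0.00800
δQ/Q = √(0.0110) = 0.105
Q = 30.6, so δQ = 0.105 × 30.6 = 3.21.

3.21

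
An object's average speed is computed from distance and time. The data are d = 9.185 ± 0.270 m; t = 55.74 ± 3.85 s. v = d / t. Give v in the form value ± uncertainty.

0.1648 ± 0.0124 m/s

v is a product of powers, so relative uncertainties combine in quadrature:
  (1·δd/d)² = (1×0.0294)² = 0.000864;  (-1·δt/t)² = (-1×0.0691)² = 0.00477
δv/v = √(0.00563) = 0.0751
v = 0.1648 m/s, so δv = 0.0751 × 0.1648 = 0.0124 m/s.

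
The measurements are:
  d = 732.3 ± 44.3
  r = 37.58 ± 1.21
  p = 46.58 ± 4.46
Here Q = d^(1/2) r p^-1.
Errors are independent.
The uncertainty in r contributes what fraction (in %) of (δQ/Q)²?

9.32%

(δQ/Q)² = (½·δd/d)² + (1·δr/r)² + (-1·δp/p)²
  d term: (0.5×0.0605)² = 0.000915
  r term: (1×0.0322)² = 0.00104
  p term: (-1×0.0957)² = 0.00917
Total = 0.0111. Share from r = 0.00104/0.0111 = 0.0932.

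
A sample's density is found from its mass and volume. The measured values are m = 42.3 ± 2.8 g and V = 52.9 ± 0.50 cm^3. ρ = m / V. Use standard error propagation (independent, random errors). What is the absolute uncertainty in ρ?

0.0535 g/cm^3

Each factor contributes (exponent × relative error)² to (δρ/ρ)²:
  (1·δm/m)² = (1×0.0662)² = 0.00438;  (-1·δV/V)² = (-1×0.00945)² = 8.93e-05
δρ/ρ = √(0.00447) = 0.0669
ρ = 0.800 g/cm^3, so δρ = 0.0669 × 0.800 = 0.0535 g/cm^3.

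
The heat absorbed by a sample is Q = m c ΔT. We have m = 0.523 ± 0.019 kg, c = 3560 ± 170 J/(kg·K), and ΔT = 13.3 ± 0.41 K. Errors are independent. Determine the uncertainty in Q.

Relative error in a monomial: (δQ/Q)² = Σ (nᵢ · δxᵢ/xᵢ)².
  (1·δm/m)² = (1×0.0363)² = 0.00132;  (1·δc/c)² = (1×0.0478)² = 0.00228;  (1·δΔT/ΔT)² = (1×0.0308)² = 0.000950
δQ/Q = √(0.00455) = 0.0675
Q = 24800 J, so δQ = 0.0675 × 24800 = 1670 J.

1670 J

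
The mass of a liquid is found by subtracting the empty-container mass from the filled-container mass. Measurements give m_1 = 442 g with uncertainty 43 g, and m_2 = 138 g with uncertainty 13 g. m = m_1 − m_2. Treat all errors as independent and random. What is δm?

44.9 g

For a sum/difference, combine absolute errors in quadrature:
  (δm_1)² = 1850;  (δm_2)² = 169
δm = √(2020) = 44.9 g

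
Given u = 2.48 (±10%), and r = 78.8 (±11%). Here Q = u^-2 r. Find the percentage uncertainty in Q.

Each factor contributes (exponent × relative error)² to (δQ/Q)²:
  (-2·δu/u)² = (-2×0.100)² = 0.0400;  (1·δr/r)² = (1×0.110)² = 0.0121
δQ/Q = √(0.0521) = 0.228

22.8%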